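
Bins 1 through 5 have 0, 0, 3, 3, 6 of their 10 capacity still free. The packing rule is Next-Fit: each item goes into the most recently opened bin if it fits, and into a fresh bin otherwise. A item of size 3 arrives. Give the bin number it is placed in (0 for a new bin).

Next-Fit only looks at bin 5, which has 6 free.
3 fits there.

5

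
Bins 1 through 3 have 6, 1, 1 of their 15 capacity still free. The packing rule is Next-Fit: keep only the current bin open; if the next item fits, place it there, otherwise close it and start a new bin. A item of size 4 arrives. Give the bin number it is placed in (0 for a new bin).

Next-Fit only looks at bin 3, which has 1 free.
4 does not fit, so a new bin is opened.

0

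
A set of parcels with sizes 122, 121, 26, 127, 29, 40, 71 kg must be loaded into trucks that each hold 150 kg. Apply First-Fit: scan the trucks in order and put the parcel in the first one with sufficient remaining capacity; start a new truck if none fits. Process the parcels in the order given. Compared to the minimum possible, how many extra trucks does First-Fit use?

0

First-Fit: [122,26] [121,29] [127] [40,71] → 4 trucks.
Total size 536 kg; any packing needs at least ⌈536/150⌉ = 4 trucks.
So 4 is already optimal.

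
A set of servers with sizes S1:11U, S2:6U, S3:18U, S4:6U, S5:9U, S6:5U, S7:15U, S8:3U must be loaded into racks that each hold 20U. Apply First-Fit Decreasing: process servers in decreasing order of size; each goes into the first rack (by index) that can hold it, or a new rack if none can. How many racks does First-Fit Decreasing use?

4

Sorted descending: 18, 15, 11, 9, 6, 6, 5, 3.
18U → rack 1 (remaining 2U)
15U → rack 2 (remaining 5U)
11U → rack 3 (remaining 9U)
9U → rack 3 (remaining 0U)
6U → rack 4 (remaining 14U)
6U → rack 4 (remaining 8U)
5U → rack 2 (remaining 0U)
3U → rack 4 (remaining 5U)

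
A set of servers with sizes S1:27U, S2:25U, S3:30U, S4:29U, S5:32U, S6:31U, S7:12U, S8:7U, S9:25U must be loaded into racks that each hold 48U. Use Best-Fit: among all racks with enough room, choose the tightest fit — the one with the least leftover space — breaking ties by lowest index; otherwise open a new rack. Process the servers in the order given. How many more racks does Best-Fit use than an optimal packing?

Best-Fit: [27] [25] [30] [29] [32,12] [31,7] [25] → 7 racks.
7 servers exceed 24U (half the capacity), and no two of those can share a rack, so at least 7 racks are needed.
So 7 is already optimal.

0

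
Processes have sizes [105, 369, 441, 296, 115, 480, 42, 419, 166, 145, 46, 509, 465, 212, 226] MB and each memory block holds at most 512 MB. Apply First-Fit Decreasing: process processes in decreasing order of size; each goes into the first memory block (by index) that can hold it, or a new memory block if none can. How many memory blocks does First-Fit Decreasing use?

Sorted descending: 509, 480, 465, 441, 419, 369, 296, 226, 212, 166, 145, 115, 105, 46, 42.
Put 509 MB in memory block 1; 3 MB remain.
Put 480 MB in memory block 2; 32 MB remain.
Put 465 MB in memory block 3; 47 MB remain.
Put 441 MB in memory block 4; 71 MB remain.
Put 419 MB in memory block 5; 93 MB remain.
Put 369 MB in memory block 6; 143 MB remain.
Put 296 MB in memory block 7; 216 MB remain.
Put 226 MB in memory block 8; 286 MB remain.
Put 212 MB in memory block 7; 4 MB remain.
Put 166 MB in memory block 8; 120 MB remain.
Put 145 MB in memory block 9; 367 MB remain.
Put 115 MB in memory block 6; 28 MB remain.
Put 105 MB in memory block 8; 15 MB remain.
Put 46 MB in memory block 3; 1 MB remain.
Put 42 MB in memory block 4; 29 MB remain.
Final memory blocks: [509] [480] [465,46] [441,42] [419] [369,115] [296,212] [226,166,105] [145].

9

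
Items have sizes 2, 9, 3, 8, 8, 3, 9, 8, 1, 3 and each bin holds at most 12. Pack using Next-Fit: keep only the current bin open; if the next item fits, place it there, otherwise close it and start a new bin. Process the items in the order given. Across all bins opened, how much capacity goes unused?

Put 2 in bin 1; 10 remain.
Put 9 in bin 1; 1 remain.
Put 3 in bin 2; 9 remain.
Put 8 in bin 2; 1 remain.
Put 8 in bin 3; 4 remain.
Put 3 in bin 3; 1 remain.
Put 9 in bin 4; 3 remain.
Put 8 in bin 5; 4 remain.
Put 1 in bin 5; 3 remain.
Put 3 in bin 5; 0 remain.
5 bins × 12 = 60; used 54; unused 6.

6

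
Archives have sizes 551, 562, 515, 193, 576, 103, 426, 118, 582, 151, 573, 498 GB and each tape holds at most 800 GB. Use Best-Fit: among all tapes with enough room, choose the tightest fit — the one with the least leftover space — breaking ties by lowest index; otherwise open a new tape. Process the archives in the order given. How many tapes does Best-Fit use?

Put 551 GB in tape 1; 249 GB remain.
Put 562 GB in tape 2; 238 GB remain.
Put 515 GB in tape 3; 285 GB remain.
Put 193 GB in tape 2; 45 GB remain.
Put 576 GB in tape 4; 224 GB remain.
Put 103 GB in tape 4; 121 GB remain.
Put 426 GB in tape 5; 374 GB remain.
Put 118 GB in tape 4; 3 GB remain.
Put 582 GB in tape 6; 218 GB remain.
Put 151 GB in tape 6; 67 GB remain.
Put 573 GB in tape 7; 227 GB remain.
Put 498 GB in tape 8; 302 GB remain.

8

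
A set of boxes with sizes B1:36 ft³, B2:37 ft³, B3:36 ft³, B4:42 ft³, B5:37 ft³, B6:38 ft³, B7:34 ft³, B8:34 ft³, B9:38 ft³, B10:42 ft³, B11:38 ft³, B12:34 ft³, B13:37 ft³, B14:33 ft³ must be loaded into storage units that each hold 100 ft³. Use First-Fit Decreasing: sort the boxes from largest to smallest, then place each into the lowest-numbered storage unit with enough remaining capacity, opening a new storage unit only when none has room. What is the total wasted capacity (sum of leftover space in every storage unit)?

Sorted descending: 42, 42, 38, 38, 38, 37, 37, 37, 36, 36, 34, 34, 34, 33.
42 ft³ → storage unit 1 (remaining 58 ft³)
42 ft³ → storage unit 1 (remaining 16 ft³)
38 ft³ → storage unit 2 (remaining 62 ft³)
38 ft³ → storage unit 2 (remaining 24 ft³)
38 ft³ → storage unit 3 (remaining 62 ft³)
37 ft³ → storage unit 3 (remaining 25 ft³)
37 ft³ → storage unit 4 (remaining 63 ft³)
37 ft³ → storage unit 4 (remaining 26 ft³)
36 ft³ → storage unit 5 (remaining 64 ft³)
36 ft³ → storage unit 5 (remaining 28 ft³)
34 ft³ → storage unit 6 (remaining 66 ft³)
34 ft³ → storage unit 6 (remaining 32 ft³)
34 ft³ → storage unit 7 (remaining 66 ft³)
33 ft³ → storage unit 7 (remaining 33 ft³)
7 storage units × 100 ft³ = 700 ft³; used 516 ft³; unused 184 ft³.

184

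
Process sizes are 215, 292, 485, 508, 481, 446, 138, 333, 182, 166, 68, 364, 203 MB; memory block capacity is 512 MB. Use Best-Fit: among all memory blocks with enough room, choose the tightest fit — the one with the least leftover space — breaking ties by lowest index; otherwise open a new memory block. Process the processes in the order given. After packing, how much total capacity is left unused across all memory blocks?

memory block 1: place 215 MB, 297 MB left
memory block 1: place 292 MB, 5 MB left
memory block 2: place 485 MB, 27 MB left
memory block 3: place 508 MB, 4 MB left
memory block 4: place 481 MB, 31 MB left
memory block 5: place 446 MB, 66 MB left
memory block 6: place 138 MB, 374 MB left
memory block 6: place 333 MB, 41 MB left
memory block 7: place 182 MB, 330 MB left
memory block 7: place 166 MB, 164 MB left
memory block 7: place 68 MB, 96 MB left
memory block 8: place 364 MB, 148 MB left
memory block 9: place 203 MB, 309 MB left
9 memory blocks × 512 MB = 4608 MB; used 3881 MB; unused 727 MB.

727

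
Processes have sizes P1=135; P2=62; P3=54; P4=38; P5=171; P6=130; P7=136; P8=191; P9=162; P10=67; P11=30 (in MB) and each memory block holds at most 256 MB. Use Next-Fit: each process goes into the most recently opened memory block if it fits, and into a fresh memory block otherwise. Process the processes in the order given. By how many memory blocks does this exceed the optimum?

1

Next-Fit: [135,62,54] [38,171] [130] [136] [191] [162,67] [30] → 7 memory blocks.
6 processes exceed 128 MB (half the capacity), and no two of those can share a memory block, so at least 6 memory blocks are needed.
An optimal packing achieves that bound: [191,62] [171,67] [162,54,38] [136,30] [135] [130] → 6 memory blocks.
Excess: 7 − 6 = 1.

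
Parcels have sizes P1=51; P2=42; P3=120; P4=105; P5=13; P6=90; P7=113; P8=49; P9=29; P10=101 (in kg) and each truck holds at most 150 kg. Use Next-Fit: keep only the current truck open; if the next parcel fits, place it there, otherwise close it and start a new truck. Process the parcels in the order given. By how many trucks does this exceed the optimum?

Next-Fit: [51,42] [120] [105,13] [90] [113] [49,29] [101] → 7 trucks.
Total size 713 kg; any packing needs at least ⌈713/150⌉ = 5 trucks.
An optimal packing achieves that bound: [120,29] [113,13] [105,42] [101,49] [90,51] → 5 trucks.
Excess: 7 − 5 = 2.

2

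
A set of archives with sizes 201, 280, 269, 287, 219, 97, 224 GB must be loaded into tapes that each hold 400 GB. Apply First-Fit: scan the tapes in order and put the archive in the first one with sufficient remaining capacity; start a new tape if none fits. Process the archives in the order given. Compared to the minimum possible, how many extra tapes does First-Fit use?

0

First-Fit: [201,97] [280] [269] [287] [219] [224] → 6 tapes.
6 archives exceed 200 GB (half the capacity), and no two of those can share a tape, so at least 6 tapes are needed.
So 6 is already optimal.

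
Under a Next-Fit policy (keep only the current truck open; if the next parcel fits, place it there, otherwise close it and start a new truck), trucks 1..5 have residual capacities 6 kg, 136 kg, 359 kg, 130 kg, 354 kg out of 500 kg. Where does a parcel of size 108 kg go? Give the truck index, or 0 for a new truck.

5

Next-Fit only looks at truck 5, which has 354 kg free.
108 kg fits there.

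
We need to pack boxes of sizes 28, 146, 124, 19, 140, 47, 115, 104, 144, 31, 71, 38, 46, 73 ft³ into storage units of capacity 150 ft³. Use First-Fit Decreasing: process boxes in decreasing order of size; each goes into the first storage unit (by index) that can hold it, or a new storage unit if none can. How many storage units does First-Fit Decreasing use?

8 storage units

Sorted descending: 146, 144, 140, 124, 115, 104, 73, 71, 47, 46, 38, 31, 28, 19.
Put 146 ft³ in storage unit 1; 4 ft³ remain.
Put 144 ft³ in storage unit 2; 6 ft³ remain.
Put 140 ft³ in storage unit 3; 10 ft³ remain.
Put 124 ft³ in storage unit 4; 26 ft³ remain.
Put 115 ft³ in storage unit 5; 35 ft³ remain.
Put 104 ft³ in storage unit 6; 46 ft³ remain.
Put 73 ft³ in storage unit 7; 77 ft³ remain.
Put 71 ft³ in storage unit 7; 6 ft³ remain.
Put 47 ft³ in storage unit 8; 103 ft³ remain.
Put 46 ft³ in storage unit 6; 0 ft³ remain.
Put 38 ft³ in storage unit 8; 65 ft³ remain.
Put 31 ft³ in storage unit 5; 4 ft³ remain.
Put 28 ft³ in storage unit 8; 37 ft³ remain.
Put 19 ft³ in storage unit 4; 7 ft³ remain.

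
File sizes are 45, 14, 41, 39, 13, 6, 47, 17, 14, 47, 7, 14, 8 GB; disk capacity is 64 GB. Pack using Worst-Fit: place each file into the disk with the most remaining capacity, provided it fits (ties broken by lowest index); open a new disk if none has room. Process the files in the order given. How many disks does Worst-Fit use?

6 disks

45 GB → disk 1 (remaining 19 GB)
14 GB → disk 1 (remaining 5 GB)
41 GB → disk 2 (remaining 23 GB)
39 GB → disk 3 (remaining 25 GB)
13 GB → disk 3 (remaining 12 GB)
6 GB → disk 2 (remaining 17 GB)
47 GB → disk 4 (remaining 17 GB)
17 GB → disk 2 (remaining 0 GB)
14 GB → disk 4 (remaining 3 GB)
47 GB → disk 5 (remaining 17 GB)
7 GB → disk 5 (remaining 10 GB)
14 GB → disk 6 (remaining 50 GB)
8 GB → disk 6 (remaining 42 GB)
Final disks: [45,14] [41,6,17] [39,13] [47,14] [47,7] [14,8].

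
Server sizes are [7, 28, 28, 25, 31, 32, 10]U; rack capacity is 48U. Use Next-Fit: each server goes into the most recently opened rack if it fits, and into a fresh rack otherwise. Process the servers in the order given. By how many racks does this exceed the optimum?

Next-Fit: [7,28] [28] [25] [31] [32,10] → 5 racks.
5 servers exceed 24U (half the capacity), and no two of those can share a rack, so at least 5 racks are needed.
So 5 is already optimal.

0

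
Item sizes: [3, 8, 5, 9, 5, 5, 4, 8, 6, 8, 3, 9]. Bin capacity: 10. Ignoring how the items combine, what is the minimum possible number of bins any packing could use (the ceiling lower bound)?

8

Total size = 3 + 8 + 5 + 9 + 5 + 5 + 4 + 8 + 6 + 8 + 3 + 9 = 73.
⌈73 / 10⌉ = 8.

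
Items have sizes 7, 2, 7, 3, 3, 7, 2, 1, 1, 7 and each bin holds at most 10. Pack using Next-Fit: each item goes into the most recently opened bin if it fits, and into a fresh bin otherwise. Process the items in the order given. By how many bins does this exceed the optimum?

Next-Fit: [7,2] [7,3] [3,7] [2,1,1] [7] → 5 bins.
Total size 40; any packing needs at least ⌈40/10⌉ = 4 bins.
An optimal packing achieves that bound: [7,3] [7,3] [7,2,1] [7,2,1] → 4 bins.
Excess: 5 − 4 = 1.

1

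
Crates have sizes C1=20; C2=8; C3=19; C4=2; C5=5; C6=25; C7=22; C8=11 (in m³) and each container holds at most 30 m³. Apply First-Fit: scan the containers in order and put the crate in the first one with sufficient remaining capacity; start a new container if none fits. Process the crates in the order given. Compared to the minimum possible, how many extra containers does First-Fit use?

First-Fit: [20,8,2] [19,5] [25] [22] [11] → 5 containers.
Total size 112 m³; any packing needs at least ⌈112/30⌉ = 4 containers.
An optimal packing achieves that bound: [25,5] [22,8] [20,2] [19,11] → 4 containers.
Excess: 5 − 4 = 1.

1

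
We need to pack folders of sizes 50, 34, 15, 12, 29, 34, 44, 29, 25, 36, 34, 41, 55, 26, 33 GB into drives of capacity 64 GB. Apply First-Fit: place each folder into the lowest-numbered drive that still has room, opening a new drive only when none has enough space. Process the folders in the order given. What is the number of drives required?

Put 50 GB in drive 1; 14 GB remain.
Put 34 GB in drive 2; 30 GB remain.
Put 15 GB in drive 2; 15 GB remain.
Put 12 GB in drive 1; 2 GB remain.
Put 29 GB in drive 3; 35 GB remain.
Put 34 GB in drive 3; 1 GB remain.
Put 44 GB in drive 4; 20 GB remain.
Put 29 GB in drive 5; 35 GB remain.
Put 25 GB in drive 5; 10 GB remain.
Put 36 GB in drive 6; 28 GB remain.
Put 34 GB in drive 7; 30 GB remain.
Put 41 GB in drive 8; 23 GB remain.
Put 55 GB in drive 9; 9 GB remain.
Put 26 GB in drive 6; 2 GB remain.
Put 33 GB in drive 10; 31 GB remain.
Final drives: [50,12] [34,15] [29,34] [44] [29,25] [36,26] [34] [41] [55] [33].

10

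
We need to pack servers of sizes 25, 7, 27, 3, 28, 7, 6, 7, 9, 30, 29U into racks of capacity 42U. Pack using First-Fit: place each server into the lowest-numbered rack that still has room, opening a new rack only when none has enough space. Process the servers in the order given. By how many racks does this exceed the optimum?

First-Fit: [25,7,3,7] [27,6,7] [28,9] [30] [29] → 5 racks.
Total size 178U; any packing needs at least ⌈178/42⌉ = 5 racks.
So 5 is already optimal.

0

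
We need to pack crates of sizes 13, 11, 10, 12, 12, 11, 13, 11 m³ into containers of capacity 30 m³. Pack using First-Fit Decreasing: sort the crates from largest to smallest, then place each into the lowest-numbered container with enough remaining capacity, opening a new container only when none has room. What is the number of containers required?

Sorted descending: 13, 13, 12, 12, 11, 11, 11, 10.
Put 13 m³ in container 1; 17 m³ remain.
Put 13 m³ in container 1; 4 m³ remain.
Put 12 m³ in container 2; 18 m³ remain.
Put 12 m³ in container 2; 6 m³ remain.
Put 11 m³ in container 3; 19 m³ remain.
Put 11 m³ in container 3; 8 m³ remain.
Put 11 m³ in container 4; 19 m³ remain.
Put 10 m³ in container 4; 9 m³ remain.

4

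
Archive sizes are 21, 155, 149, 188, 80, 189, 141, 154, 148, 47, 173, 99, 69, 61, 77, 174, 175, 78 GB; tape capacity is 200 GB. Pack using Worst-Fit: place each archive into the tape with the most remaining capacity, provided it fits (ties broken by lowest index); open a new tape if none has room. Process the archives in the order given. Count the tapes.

21 GB → tape 1 (remaining 179 GB)
155 GB → tape 1 (remaining 24 GB)
149 GB → tape 2 (remaining 51 GB)
188 GB → tape 3 (remaining 12 GB)
80 GB → tape 4 (remaining 120 GB)
189 GB → tape 5 (remaining 11 GB)
141 GB → tape 6 (remaining 59 GB)
154 GB → tape 7 (remaining 46 GB)
148 GB → tape 8 (remaining 52 GB)
47 GB → tape 4 (remaining 73 GB)
173 GB → tape 9 (remaining 27 GB)
99 GB → tape 10 (remaining 101 GB)
69 GB → tape 10 (remaining 32 GB)
61 GB → tape 4 (remaining 12 GB)
77 GB → tape 11 (remaining 123 GB)
174 GB → tape 12 (remaining 26 GB)
175 GB → tape 13 (remaining 25 GB)
78 GB → tape 11 (remaining 45 GB)

13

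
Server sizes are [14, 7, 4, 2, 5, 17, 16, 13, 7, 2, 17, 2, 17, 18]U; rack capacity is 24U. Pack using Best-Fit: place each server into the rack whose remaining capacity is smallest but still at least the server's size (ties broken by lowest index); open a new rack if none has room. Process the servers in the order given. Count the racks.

7

rack 1: place 14U, 10U left
rack 1: place 7U, 3U left
rack 2: place 4U, 20U left
rack 1: place 2U, 1U left
rack 2: place 5U, 15U left
rack 3: place 17U, 7U left
rack 4: place 16U, 8U left
rack 2: place 13U, 2U left
rack 3: place 7U, 0U left
rack 2: place 2U, 0U left
rack 5: place 17U, 7U left
rack 5: place 2U, 5U left
rack 6: place 17U, 7U left
rack 7: place 18U, 6U left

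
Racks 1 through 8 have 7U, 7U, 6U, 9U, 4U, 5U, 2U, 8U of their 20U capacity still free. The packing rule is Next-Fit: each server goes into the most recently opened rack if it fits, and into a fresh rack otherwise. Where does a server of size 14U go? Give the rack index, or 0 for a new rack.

0

Next-Fit only looks at rack 8, which has 8U free.
14U does not fit, so a new rack is opened.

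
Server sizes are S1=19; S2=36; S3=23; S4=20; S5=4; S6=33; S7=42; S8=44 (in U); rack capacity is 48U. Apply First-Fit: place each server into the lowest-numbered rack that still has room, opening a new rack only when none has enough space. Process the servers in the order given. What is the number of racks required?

S1 (19U) → rack 1 (remaining 29U)
S2 (36U) → rack 2 (remaining 12U)
S3 (23U) → rack 1 (remaining 6U)
S4 (20U) → rack 3 (remaining 28U)
S5 (4U) → rack 1 (remaining 2U)
S6 (33U) → rack 4 (remaining 15U)
S7 (42U) → rack 5 (remaining 6U)
S8 (44U) → rack 6 (remaining 4U)
Final racks: [19,23,4] [36] [20] [33] [42] [44].

6 racks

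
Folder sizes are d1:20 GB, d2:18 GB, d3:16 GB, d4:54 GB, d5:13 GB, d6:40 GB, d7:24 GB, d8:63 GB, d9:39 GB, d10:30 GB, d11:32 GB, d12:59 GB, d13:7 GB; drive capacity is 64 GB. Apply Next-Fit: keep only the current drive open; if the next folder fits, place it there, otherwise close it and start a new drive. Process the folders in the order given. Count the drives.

9

d1 (20 GB) → drive 1 (remaining 44 GB)
d2 (18 GB) → drive 1 (remaining 26 GB)
d3 (16 GB) → drive 1 (remaining 10 GB)
d4 (54 GB) → drive 2 (remaining 10 GB)
d5 (13 GB) → drive 3 (remaining 51 GB)
d6 (40 GB) → drive 3 (remaining 11 GB)
d7 (24 GB) → drive 4 (remaining 40 GB)
d8 (63 GB) → drive 5 (remaining 1 GB)
d9 (39 GB) → drive 6 (remaining 25 GB)
d10 (30 GB) → drive 7 (remaining 34 GB)
d11 (32 GB) → drive 7 (remaining 2 GB)
d12 (59 GB) → drive 8 (remaining 5 GB)
d13 (7 GB) → drive 9 (remaining 57 GB)
Final drives: [20,18,16] [54] [13,40] [24] [63] [39] [30,32] [59] [7].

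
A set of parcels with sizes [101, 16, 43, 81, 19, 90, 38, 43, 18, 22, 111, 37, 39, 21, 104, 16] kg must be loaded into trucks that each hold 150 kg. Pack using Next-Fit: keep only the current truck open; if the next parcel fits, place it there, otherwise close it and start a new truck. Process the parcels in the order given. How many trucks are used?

7

101 kg → truck 1 (remaining 49 kg)
16 kg → truck 1 (remaining 33 kg)
43 kg → truck 2 (remaining 107 kg)
81 kg → truck 2 (remaining 26 kg)
19 kg → truck 2 (remaining 7 kg)
90 kg → truck 3 (remaining 60 kg)
38 kg → truck 3 (remaining 22 kg)
43 kg → truck 4 (remaining 107 kg)
18 kg → truck 4 (remaining 89 kg)
22 kg → truck 4 (remaining 67 kg)
111 kg → truck 5 (remaining 39 kg)
37 kg → truck 5 (remaining 2 kg)
39 kg → truck 6 (remaining 111 kg)
21 kg → truck 6 (remaining 90 kg)
104 kg → truck 7 (remaining 46 kg)
16 kg → truck 7 (remaining 30 kg)
Final trucks: [101,16] [43,81,19] [90,38] [43,18,22] [111,37] [39,21] [104,16].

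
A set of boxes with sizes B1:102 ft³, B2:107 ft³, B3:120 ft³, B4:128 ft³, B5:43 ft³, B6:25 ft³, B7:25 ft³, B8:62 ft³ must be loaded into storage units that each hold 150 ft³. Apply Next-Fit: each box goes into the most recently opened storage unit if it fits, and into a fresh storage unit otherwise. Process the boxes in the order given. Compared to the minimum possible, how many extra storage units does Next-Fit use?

1

Next-Fit: [102] [107] [120] [128] [43,25,25] [62] → 6 storage units.
Total size 612 ft³; any packing needs at least ⌈612/150⌉ = 5 storage units.
An optimal packing achieves that bound: [128] [120,25] [107,43] [102,25] [62] → 5 storage units.
Excess: 6 − 5 = 1.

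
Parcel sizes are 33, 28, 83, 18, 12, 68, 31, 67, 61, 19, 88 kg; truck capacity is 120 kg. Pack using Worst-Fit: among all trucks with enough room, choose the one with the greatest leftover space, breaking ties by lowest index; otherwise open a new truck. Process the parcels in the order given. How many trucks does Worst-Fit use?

6 trucks

33 kg → truck 1 (remaining 87 kg)
28 kg → truck 1 (remaining 59 kg)
83 kg → truck 2 (remaining 37 kg)
18 kg → truck 1 (remaining 41 kg)
12 kg → truck 1 (remaining 29 kg)
68 kg → truck 3 (remaining 52 kg)
31 kg → truck 3 (remaining 21 kg)
67 kg → truck 4 (remaining 53 kg)
61 kg → truck 5 (remaining 59 kg)
19 kg → truck 5 (remaining 40 kg)
88 kg → truck 6 (remaining 32 kg)
Final trucks: [33,28,18,12] [83] [68,31] [67] [61,19] [88].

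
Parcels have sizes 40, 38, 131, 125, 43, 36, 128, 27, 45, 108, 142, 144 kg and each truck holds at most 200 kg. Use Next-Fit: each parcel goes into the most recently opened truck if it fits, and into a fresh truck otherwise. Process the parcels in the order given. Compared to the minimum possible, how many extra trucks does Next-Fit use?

1

Next-Fit: [40,38] [131] [125,43] [36,128,27] [45,108] [142] [144] → 7 trucks.
Total size 1007 kg; any packing needs at least ⌈1007/200⌉ = 6 trucks.
An optimal packing achieves that bound: [144,45] [142,43] [131,40,27] [128,38] [125,36] [108] → 6 trucks.
Excess: 7 − 6 = 1.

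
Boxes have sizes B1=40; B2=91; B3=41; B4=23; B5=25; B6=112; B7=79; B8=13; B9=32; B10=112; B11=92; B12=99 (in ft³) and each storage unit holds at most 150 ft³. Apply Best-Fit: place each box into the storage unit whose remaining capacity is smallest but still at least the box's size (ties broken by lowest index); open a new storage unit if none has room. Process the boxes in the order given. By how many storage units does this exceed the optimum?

1

Best-Fit: [40,91,13] [41,23,25] [112,32] [79] [112] [92] [99] → 7 storage units.
Total size 759 ft³; any packing needs at least ⌈759/150⌉ = 6 storage units.
An optimal packing achieves that bound: [112,32] [112,25,13] [99,41] [92,40] [91,23] [79] → 6 storage units.
Excess: 7 − 6 = 1.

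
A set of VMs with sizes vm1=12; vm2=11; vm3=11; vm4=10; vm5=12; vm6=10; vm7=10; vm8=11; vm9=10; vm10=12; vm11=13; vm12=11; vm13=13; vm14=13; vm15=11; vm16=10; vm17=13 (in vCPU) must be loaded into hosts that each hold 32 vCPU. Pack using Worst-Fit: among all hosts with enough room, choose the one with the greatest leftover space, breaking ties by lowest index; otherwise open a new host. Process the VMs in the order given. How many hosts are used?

host 1: place vm1 (12 vCPU), 20 vCPU left
host 1: place vm2 (11 vCPU), 9 vCPU left
host 2: place vm3 (11 vCPU), 21 vCPU left
host 2: place vm4 (10 vCPU), 11 vCPU left
host 3: place vm5 (12 vCPU), 20 vCPU left
host 3: place vm6 (10 vCPU), 10 vCPU left
host 2: place vm7 (10 vCPU), 1 vCPU left
host 4: place vm8 (11 vCPU), 21 vCPU left
host 4: place vm9 (10 vCPU), 11 vCPU left
host 5: place vm10 (12 vCPU), 20 vCPU left
host 5: place vm11 (13 vCPU), 7 vCPU left
host 4: place vm12 (11 vCPU), 0 vCPU left
host 6: place vm13 (13 vCPU), 19 vCPU left
host 6: place vm14 (13 vCPU), 6 vCPU left
host 7: place vm15 (11 vCPU), 21 vCPU left
host 7: place vm16 (10 vCPU), 11 vCPU left
host 8: place vm17 (13 vCPU), 19 vCPU left

8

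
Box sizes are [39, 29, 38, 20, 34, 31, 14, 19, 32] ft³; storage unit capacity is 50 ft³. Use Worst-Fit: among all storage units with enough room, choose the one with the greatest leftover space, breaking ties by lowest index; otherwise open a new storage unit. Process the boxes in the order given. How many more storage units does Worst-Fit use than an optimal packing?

Worst-Fit: [39] [29,20] [38] [34] [31,14] [19] [32] → 7 storage units.
Total size 256 ft³; any packing needs at least ⌈256/50⌉ = 6 storage units.
An optimal packing achieves that bound: [39] [38] [34,14] [32] [31,19] [29,20] → 6 storage units.
Excess: 7 − 6 = 1.

1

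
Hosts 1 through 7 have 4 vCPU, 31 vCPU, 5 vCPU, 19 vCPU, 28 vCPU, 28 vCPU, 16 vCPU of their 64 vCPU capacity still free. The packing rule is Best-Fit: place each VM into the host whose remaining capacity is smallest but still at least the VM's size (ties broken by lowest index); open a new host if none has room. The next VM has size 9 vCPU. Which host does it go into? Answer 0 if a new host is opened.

Hosts with room: host 2 (31 vCPU), host 4 (19 vCPU), host 5 (28 vCPU), host 6 (28 vCPU), host 7 (16 vCPU).
Tightest fit is host 7 with 16 vCPU free.

7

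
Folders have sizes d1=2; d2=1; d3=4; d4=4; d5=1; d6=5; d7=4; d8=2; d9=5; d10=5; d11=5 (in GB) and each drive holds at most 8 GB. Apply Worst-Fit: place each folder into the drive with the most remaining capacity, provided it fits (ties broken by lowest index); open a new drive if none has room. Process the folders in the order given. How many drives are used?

drive 1: place d1 (2 GB), 6 GB left
drive 1: place d2 (1 GB), 5 GB left
drive 1: place d3 (4 GB), 1 GB left
drive 2: place d4 (4 GB), 4 GB left
drive 2: place d5 (1 GB), 3 GB left
drive 3: place d6 (5 GB), 3 GB left
drive 4: place d7 (4 GB), 4 GB left
drive 4: place d8 (2 GB), 2 GB left
drive 5: place d9 (5 GB), 3 GB left
drive 6: place d10 (5 GB), 3 GB left
drive 7: place d11 (5 GB), 3 GB left
Final drives: [2,1,4] [4,1] [5] [4,2] [5] [5] [5].

7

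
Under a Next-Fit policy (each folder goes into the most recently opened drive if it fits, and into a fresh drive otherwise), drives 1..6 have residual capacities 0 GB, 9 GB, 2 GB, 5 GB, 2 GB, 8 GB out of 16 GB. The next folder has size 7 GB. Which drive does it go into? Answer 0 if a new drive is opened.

6

Next-Fit only looks at drive 6, which has 8 GB free.
7 GB fits there.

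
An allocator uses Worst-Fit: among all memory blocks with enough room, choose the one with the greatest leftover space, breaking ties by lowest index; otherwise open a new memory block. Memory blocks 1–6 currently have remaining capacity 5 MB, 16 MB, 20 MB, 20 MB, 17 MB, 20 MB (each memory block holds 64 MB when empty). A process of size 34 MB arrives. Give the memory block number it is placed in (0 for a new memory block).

0

No memory block has ≥ 34 MB free, so a new memory block is opened.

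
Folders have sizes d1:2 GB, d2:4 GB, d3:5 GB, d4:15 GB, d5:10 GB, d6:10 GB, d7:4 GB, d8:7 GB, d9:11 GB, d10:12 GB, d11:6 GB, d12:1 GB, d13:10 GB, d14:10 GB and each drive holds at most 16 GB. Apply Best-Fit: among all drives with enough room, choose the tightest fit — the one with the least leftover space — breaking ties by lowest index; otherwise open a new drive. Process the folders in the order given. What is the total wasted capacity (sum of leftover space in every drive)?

d1 (2 GB) → drive 1 (remaining 14 GB)
d2 (4 GB) → drive 1 (remaining 10 GB)
d3 (5 GB) → drive 1 (remaining 5 GB)
d4 (15 GB) → drive 2 (remaining 1 GB)
d5 (10 GB) → drive 3 (remaining 6 GB)
d6 (10 GB) → drive 4 (remaining 6 GB)
d7 (4 GB) → drive 1 (remaining 1 GB)
d8 (7 GB) → drive 5 (remaining 9 GB)
d9 (11 GB) → drive 6 (remaining 5 GB)
d10 (12 GB) → drive 7 (remaining 4 GB)
d11 (6 GB) → drive 3 (remaining 0 GB)
d12 (1 GB) → drive 1 (remaining 0 GB)
d13 (10 GB) → drive 8 (remaining 6 GB)
d14 (10 GB) → drive 9 (remaining 6 GB)
9 drives × 16 GB = 144 GB; used 107 GB; unused 37 GB.

37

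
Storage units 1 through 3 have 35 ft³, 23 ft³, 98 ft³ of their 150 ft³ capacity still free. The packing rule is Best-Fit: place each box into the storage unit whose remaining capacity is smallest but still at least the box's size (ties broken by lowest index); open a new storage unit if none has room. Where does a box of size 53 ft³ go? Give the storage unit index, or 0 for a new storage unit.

3

Storage units with room: storage unit 3 (98 ft³).
Tightest fit is storage unit 3 with 98 ft³ free.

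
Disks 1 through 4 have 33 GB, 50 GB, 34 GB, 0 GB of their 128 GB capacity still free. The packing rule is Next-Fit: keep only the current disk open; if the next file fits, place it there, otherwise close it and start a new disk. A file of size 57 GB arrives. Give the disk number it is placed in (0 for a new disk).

Next-Fit only looks at disk 4, which has 0 GB free.
57 GB does not fit, so a new disk is opened.

0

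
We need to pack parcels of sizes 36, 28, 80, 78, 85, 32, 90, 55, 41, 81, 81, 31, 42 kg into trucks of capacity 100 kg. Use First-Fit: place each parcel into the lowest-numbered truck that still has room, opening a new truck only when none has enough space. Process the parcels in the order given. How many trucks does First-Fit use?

9 trucks

truck 1: place 36 kg, 64 kg left
truck 1: place 28 kg, 36 kg left
truck 2: place 80 kg, 20 kg left
truck 3: place 78 kg, 22 kg left
truck 4: place 85 kg, 15 kg left
truck 1: place 32 kg, 4 kg left
truck 5: place 90 kg, 10 kg left
truck 6: place 55 kg, 45 kg left
truck 6: place 41 kg, 4 kg left
truck 7: place 81 kg, 19 kg left
truck 8: place 81 kg, 19 kg left
truck 9: place 31 kg, 69 kg left
truck 9: place 42 kg, 27 kg left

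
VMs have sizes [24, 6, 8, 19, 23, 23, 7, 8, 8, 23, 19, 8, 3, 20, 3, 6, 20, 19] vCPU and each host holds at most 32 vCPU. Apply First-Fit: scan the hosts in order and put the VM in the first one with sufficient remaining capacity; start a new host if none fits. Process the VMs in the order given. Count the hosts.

Put 24 vCPU in host 1; 8 vCPU remain.
Put 6 vCPU in host 1; 2 vCPU remain.
Put 8 vCPU in host 2; 24 vCPU remain.
Put 19 vCPU in host 2; 5 vCPU remain.
Put 23 vCPU in host 3; 9 vCPU remain.
Put 23 vCPU in host 4; 9 vCPU remain.
Put 7 vCPU in host 3; 2 vCPU remain.
Put 8 vCPU in host 4; 1 vCPU remain.
Put 8 vCPU in host 5; 24 vCPU remain.
Put 23 vCPU in host 5; 1 vCPU remain.
Put 19 vCPU in host 6; 13 vCPU remain.
Put 8 vCPU in host 6; 5 vCPU remain.
Put 3 vCPU in host 2; 2 vCPU remain.
Put 20 vCPU in host 7; 12 vCPU remain.
Put 3 vCPU in host 6; 2 vCPU remain.
Put 6 vCPU in host 7; 6 vCPU remain.
Put 20 vCPU in host 8; 12 vCPU remain.
Put 19 vCPU in host 9; 13 vCPU remain.

9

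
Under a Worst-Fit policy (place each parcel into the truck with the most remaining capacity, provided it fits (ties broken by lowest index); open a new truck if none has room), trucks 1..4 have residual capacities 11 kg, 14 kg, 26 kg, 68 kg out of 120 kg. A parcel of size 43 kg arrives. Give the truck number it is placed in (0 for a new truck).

4

Trucks with room: truck 4 (68 kg).
Most room is truck 4 with 68 kg free.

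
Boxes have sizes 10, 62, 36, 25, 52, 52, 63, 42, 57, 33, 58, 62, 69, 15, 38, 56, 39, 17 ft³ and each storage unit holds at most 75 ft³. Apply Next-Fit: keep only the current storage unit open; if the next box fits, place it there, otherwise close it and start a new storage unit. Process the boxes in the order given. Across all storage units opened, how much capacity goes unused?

264

Put 10 ft³ in storage unit 1; 65 ft³ remain.
Put 62 ft³ in storage unit 1; 3 ft³ remain.
Put 36 ft³ in storage unit 2; 39 ft³ remain.
Put 25 ft³ in storage unit 2; 14 ft³ remain.
Put 52 ft³ in storage unit 3; 23 ft³ remain.
Put 52 ft³ in storage unit 4; 23 ft³ remain.
Put 63 ft³ in storage unit 5; 12 ft³ remain.
Put 42 ft³ in storage unit 6; 33 ft³ remain.
Put 57 ft³ in storage unit 7; 18 ft³ remain.
Put 33 ft³ in storage unit 8; 42 ft³ remain.
Put 58 ft³ in storage unit 9; 17 ft³ remain.
Put 62 ft³ in storage unit 10; 13 ft³ remain.
Put 69 ft³ in storage unit 11; 6 ft³ remain.
Put 15 ft³ in storage unit 12; 60 ft³ remain.
Put 38 ft³ in storage unit 12; 22 ft³ remain.
Put 56 ft³ in storage unit 13; 19 ft³ remain.
Put 39 ft³ in storage unit 14; 36 ft³ remain.
Put 17 ft³ in storage unit 14; 19 ft³ remain.
14 storage units × 75 ft³ = 1050 ft³; used 786 ft³; unused 264 ft³.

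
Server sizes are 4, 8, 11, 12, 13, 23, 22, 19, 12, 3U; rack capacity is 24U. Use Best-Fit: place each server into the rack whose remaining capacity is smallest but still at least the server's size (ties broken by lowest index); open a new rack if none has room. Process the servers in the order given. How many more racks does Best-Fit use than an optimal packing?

0

Best-Fit: [4,8,11] [12,12] [13] [23] [22] [19,3] → 6 racks.
Total size 127U; any packing needs at least ⌈127/24⌉ = 6 racks.
So 6 is already optimal.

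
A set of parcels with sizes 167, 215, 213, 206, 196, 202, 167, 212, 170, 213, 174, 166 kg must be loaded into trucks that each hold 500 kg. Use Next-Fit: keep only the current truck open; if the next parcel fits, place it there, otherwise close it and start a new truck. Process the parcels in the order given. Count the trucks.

6 trucks

167 kg → truck 1 (remaining 333 kg)
215 kg → truck 1 (remaining 118 kg)
213 kg → truck 2 (remaining 287 kg)
206 kg → truck 2 (remaining 81 kg)
196 kg → truck 3 (remaining 304 kg)
202 kg → truck 3 (remaining 102 kg)
167 kg → truck 4 (remaining 333 kg)
212 kg → truck 4 (remaining 121 kg)
170 kg → truck 5 (remaining 330 kg)
213 kg → truck 5 (remaining 117 kg)
174 kg → truck 6 (remaining 326 kg)
166 kg → truck 6 (remaining 160 kg)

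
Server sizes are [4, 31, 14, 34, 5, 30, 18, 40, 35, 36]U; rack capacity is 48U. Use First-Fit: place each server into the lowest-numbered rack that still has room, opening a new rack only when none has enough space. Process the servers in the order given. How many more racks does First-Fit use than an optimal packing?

0

First-Fit: [4,31,5] [14,34] [30,18] [40] [35] [36] → 6 racks.
Total size 247U; any packing needs at least ⌈247/48⌉ = 6 racks.
So 6 is already optimal.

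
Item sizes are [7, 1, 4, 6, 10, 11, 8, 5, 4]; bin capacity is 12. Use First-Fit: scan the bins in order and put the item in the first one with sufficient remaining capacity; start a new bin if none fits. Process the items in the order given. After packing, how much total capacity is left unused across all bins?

4

Put 7 in bin 1; 5 remain.
Put 1 in bin 1; 4 remain.
Put 4 in bin 1; 0 remain.
Put 6 in bin 2; 6 remain.
Put 10 in bin 3; 2 remain.
Put 11 in bin 4; 1 remain.
Put 8 in bin 5; 4 remain.
Put 5 in bin 2; 1 remain.
Put 4 in bin 5; 0 remain.
5 bins × 12 = 60; used 56; unused 4.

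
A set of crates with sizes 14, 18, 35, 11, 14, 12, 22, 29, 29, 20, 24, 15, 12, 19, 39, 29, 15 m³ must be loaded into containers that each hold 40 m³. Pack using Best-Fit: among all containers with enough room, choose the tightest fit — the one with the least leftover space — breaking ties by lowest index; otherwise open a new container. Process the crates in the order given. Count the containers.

14 m³ → container 1 (remaining 26 m³)
18 m³ → container 1 (remaining 8 m³)
35 m³ → container 2 (remaining 5 m³)
11 m³ → container 3 (remaining 29 m³)
14 m³ → container 3 (remaining 15 m³)
12 m³ → container 3 (remaining 3 m³)
22 m³ → container 4 (remaining 18 m³)
29 m³ → container 5 (remaining 11 m³)
29 m³ → container 6 (remaining 11 m³)
20 m³ → container 7 (remaining 20 m³)
24 m³ → container 8 (remaining 16 m³)
15 m³ → container 8 (remaining 1 m³)
12 m³ → container 4 (remaining 6 m³)
19 m³ → container 7 (remaining 1 m³)
39 m³ → container 9 (remaining 1 m³)
29 m³ → container 10 (remaining 11 m³)
15 m³ → container 11 (remaining 25 m³)
Final containers: [14,18] [35] [11,14,12] [22,12] [29] [29] [20,19] [24,15] [39] [29] [15].

11 containers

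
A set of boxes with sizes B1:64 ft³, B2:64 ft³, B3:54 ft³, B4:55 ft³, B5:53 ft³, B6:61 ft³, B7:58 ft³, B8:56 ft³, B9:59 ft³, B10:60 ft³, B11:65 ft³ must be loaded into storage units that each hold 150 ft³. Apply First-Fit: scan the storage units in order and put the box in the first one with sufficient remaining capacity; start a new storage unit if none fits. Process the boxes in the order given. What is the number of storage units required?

Put B1 (64 ft³) in storage unit 1; 86 ft³ remain.
Put B2 (64 ft³) in storage unit 1; 22 ft³ remain.
Put B3 (54 ft³) in storage unit 2; 96 ft³ remain.
Put B4 (55 ft³) in storage unit 2; 41 ft³ remain.
Put B5 (53 ft³) in storage unit 3; 97 ft³ remain.
Put B6 (61 ft³) in storage unit 3; 36 ft³ remain.
Put B7 (58 ft³) in storage unit 4; 92 ft³ remain.
Put B8 (56 ft³) in storage unit 4; 36 ft³ remain.
Put B9 (59 ft³) in storage unit 5; 91 ft³ remain.
Put B10 (60 ft³) in storage unit 5; 31 ft³ remain.
Put B11 (65 ft³) in storage unit 6; 85 ft³ remain.

6 storage units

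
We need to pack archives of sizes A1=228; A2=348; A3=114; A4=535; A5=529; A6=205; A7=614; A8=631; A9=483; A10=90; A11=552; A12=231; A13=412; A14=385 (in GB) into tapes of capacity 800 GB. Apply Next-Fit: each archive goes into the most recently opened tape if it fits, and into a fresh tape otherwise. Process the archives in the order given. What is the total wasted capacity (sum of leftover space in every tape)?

A1 (228 GB) → tape 1 (remaining 572 GB)
A2 (348 GB) → tape 1 (remaining 224 GB)
A3 (114 GB) → tape 1 (remaining 110 GB)
A4 (535 GB) → tape 2 (remaining 265 GB)
A5 (529 GB) → tape 3 (remaining 271 GB)
A6 (205 GB) → tape 3 (remaining 66 GB)
A7 (614 GB) → tape 4 (remaining 186 GB)
A8 (631 GB) → tape 5 (remaining 169 GB)
A9 (483 GB) → tape 6 (remaining 317 GB)
A10 (90 GB) → tape 6 (remaining 227 GB)
A11 (552 GB) → tape 7 (remaining 248 GB)
A12 (231 GB) → tape 7 (remaining 17 GB)
A13 (412 GB) → tape 8 (remaining 388 GB)
A14 (385 GB) → tape 8 (remaining 3 GB)
8 tapes × 800 GB = 6400 GB; used 5357 GB; unused 1043 GB.

1043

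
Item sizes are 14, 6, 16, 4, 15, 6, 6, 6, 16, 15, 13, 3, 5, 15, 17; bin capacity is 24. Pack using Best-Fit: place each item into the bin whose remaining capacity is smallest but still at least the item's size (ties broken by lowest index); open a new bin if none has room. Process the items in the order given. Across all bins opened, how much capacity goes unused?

35

bin 1: place 14, 10 left
bin 1: place 6, 4 left
bin 2: place 16, 8 left
bin 1: place 4, 0 left
bin 3: place 15, 9 left
bin 2: place 6, 2 left
bin 3: place 6, 3 left
bin 4: place 6, 18 left
bin 4: place 16, 2 left
bin 5: place 15, 9 left
bin 6: place 13, 11 left
bin 3: place 3, 0 left
bin 5: place 5, 4 left
bin 7: place 15, 9 left
bin 8: place 17, 7 left
8 bins × 24 = 192; used 157; unused 35.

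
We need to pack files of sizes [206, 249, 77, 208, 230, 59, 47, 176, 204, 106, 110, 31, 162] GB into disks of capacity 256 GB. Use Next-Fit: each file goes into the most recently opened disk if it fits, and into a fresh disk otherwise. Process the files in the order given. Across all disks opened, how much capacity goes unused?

695

Put 206 GB in disk 1; 50 GB remain.
Put 249 GB in disk 2; 7 GB remain.
Put 77 GB in disk 3; 179 GB remain.
Put 208 GB in disk 4; 48 GB remain.
Put 230 GB in disk 5; 26 GB remain.
Put 59 GB in disk 6; 197 GB remain.
Put 47 GB in disk 6; 150 GB remain.
Put 176 GB in disk 7; 80 GB remain.
Put 204 GB in disk 8; 52 GB remain.
Put 106 GB in disk 9; 150 GB remain.
Put 110 GB in disk 9; 40 GB remain.
Put 31 GB in disk 9; 9 GB remain.
Put 162 GB in disk 10; 94 GB remain.
10 disks × 256 GB = 2560 GB; used 1865 GB; unused 695 GB.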